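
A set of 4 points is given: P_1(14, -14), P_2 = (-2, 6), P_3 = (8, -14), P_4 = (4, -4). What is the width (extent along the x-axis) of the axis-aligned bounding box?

max x = 14, min x = -2, so width = 16.

16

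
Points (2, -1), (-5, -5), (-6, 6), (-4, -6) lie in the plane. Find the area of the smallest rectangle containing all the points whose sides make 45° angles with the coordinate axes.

82.5

In coordinates u = x + y, v = x − y the rectangle is axis-aligned; the map (x,y)→(u,v) scales areas by 2.
u-values: 1, -10, 0, -10; range = 1 − (-10) = 11.
v-values: 3, 0, -12, 2; range = 3 − (-12) = 15.
Area = (11 × 15) / 2 = 82.5.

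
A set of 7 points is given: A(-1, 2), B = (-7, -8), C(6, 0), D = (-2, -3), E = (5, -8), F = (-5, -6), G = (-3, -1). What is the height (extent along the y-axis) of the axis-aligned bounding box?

10

max y = 2, min y = -8, so height = 10.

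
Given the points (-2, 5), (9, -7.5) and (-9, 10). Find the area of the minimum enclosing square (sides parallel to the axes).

The bounding box has width 18 and height 17.5.
An axis-aligned square enclosing the set must have side ≥ max(width, height).
So the minimum side is max(18, 17.5) = 18.
Area = 18² = 324.

324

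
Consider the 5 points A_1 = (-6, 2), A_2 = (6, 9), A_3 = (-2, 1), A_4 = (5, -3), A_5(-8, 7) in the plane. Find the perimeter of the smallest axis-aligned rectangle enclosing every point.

52

Width = max x − min x = 6 − (-8) = 14.
Height = max y − min y = 9 − (-3) = 12.
Perimeter = 2(14 + 12) = 52.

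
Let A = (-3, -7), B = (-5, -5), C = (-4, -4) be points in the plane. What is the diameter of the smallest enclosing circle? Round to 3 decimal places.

3.162

Side lengths²: AB² = 8, AC² = 10, BC² = 2.
Since AC² = 10 ≥ 8 + 2 = 10, the angle opposite AC is not acute, so the smallest enclosing circle has AC as diameter.
Centre = midpoint of AC = (-3.5, -5.5), r² = 10/4 = 2.5.
Diameter = 2r = 2√(2.5) ≈ 3.162.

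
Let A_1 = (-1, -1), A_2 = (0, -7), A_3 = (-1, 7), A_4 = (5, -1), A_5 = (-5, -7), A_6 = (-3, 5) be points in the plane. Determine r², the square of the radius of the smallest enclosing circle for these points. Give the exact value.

45050/841

By Welzl's lemma the MEC is supported by two points (diametrically opposite) or three points (on a circumcircle).
The minimum enclosing circle is determined by three boundary points: A_3, A_4, A_5.
Their circumcentre is (-66/29, -6/29) with r² = 45050/841.
The farthest remaining point A_2 is at distance² 43165/841 ≤ 45050/841.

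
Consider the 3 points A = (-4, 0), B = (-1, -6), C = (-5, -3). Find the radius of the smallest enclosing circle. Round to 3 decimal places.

3.354

Side lengths²: AB² = 45, AC² = 10, BC² = 25.
Since AB² = 45 ≥ 25 + 10 = 35, the angle opposite AB is not acute, so the smallest enclosing circle has AB as diameter.
Centre = midpoint of AB = (-2.5, -3), r² = 45/4 = 11.25.
r = √(11.25) ≈ 3.354.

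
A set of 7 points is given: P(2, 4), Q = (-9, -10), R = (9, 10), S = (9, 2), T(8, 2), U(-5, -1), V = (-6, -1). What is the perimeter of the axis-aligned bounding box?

76

Width = max x − min x = 9 − (-9) = 18.
Height = max y − min y = 10 − (-10) = 20.
Perimeter = 2(18 + 20) = 76.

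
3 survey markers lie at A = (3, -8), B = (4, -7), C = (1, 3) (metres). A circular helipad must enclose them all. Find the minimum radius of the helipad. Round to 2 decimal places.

Side lengths²: AB² = 2, AC² = 125, BC² = 109.
Since AC² = 125 ≥ 109 + 2 = 111, the angle opposite AC is not acute, so the smallest enclosing circle has AC as diameter.
Centre = midpoint of AC = (2, -2.5), r² = 125/4 = 31.25.
r = √(31.25) ≈ 5.59.

5.59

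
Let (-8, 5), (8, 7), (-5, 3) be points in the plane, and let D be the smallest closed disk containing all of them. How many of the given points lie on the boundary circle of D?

2

Call the three points A, B, C in the order given.
Side lengths²: AB² = 260, AC² = 13, BC² = 185.
Since AB² = 260 ≥ 185 + 13 = 198, the angle opposite AB is not acute, so the smallest enclosing circle has AB as diameter.
Centre = midpoint of AB = (0, 6), r² = 260/4 = 65.
The points at distance exactly r from the centre are (-8, 5), (8, 7) — 2 points.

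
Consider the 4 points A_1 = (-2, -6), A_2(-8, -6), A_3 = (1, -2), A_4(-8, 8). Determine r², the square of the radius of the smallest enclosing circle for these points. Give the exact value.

58

The minimum enclosing circle of a finite set is fixed by two of the points (as a diameter) or three (as a circumcircle).
The farthest pair is A_1–A_4 with squared distance 232. The circle on this segment as diameter has centre (-5, 1) and r² = 232/4 = 58.
Check A_2: distance² to centre = 58 ≤ 58, so it lies inside.
All remaining points lie in this disk, and no smaller disk contains both endpoints, so this is the minimum enclosing circle.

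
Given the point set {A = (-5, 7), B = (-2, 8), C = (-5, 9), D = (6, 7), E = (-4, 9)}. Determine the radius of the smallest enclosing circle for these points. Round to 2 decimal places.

A smallest enclosing disk is always determined by at most three of the input points on its boundary.
The farthest pair is C–D with squared distance 125. The circle on this segment as diameter has centre (0.5, 8) and r² = 125/4 = 31.25.
Check A: distance² to centre = 31.25 ≤ 31.25, so it lies inside.
All remaining points lie in this disk, and no smaller disk contains both endpoints, so this is the minimum enclosing circle.
r = √(31.25) ≈ 5.59.

5.59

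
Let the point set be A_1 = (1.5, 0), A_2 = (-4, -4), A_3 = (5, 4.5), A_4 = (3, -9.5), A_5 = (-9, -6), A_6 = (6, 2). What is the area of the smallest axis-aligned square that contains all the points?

The bounding box has width 15 and height 14.
An axis-aligned square enclosing the set must have side ≥ max(width, height).
So the minimum side is max(15, 14) = 15.
Area = 15² = 225.

225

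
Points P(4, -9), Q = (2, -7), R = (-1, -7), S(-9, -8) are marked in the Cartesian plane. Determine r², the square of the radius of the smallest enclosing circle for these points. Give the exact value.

42.5

A smallest enclosing disk is always determined by at most three of the input points on its boundary.
The farthest pair is P–S with squared distance 170. The circle on this segment as diameter has centre (-2.5, -8.5) and r² = 170/4 = 42.5.
Check Q: distance² to centre = 22.5 ≤ 42.5, so it lies inside.
All remaining points lie in this disk, and no smaller disk contains both endpoints, so this is the minimum enclosing circle.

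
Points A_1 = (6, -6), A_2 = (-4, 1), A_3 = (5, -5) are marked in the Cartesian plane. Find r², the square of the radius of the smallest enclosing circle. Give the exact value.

Side lengths²: A_1A_2² = 149, A_1A_3² = 2, A_2A_3² = 117.
Since A_1A_2² = 149 ≥ 117 + 2 = 119, the angle opposite A_1A_2 is not acute, so the smallest enclosing circle has A_1A_2 as diameter.
Centre = midpoint of A_1A_2 = (1, -2.5), r² = 149/4 = 37.25.

37.25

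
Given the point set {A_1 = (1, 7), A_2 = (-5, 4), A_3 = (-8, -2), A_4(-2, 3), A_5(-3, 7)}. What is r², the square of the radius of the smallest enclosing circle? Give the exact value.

40.5

By Welzl's lemma the MEC is supported by two points (diametrically opposite) or three points (on a circumcircle).
The farthest pair is A_1–A_3 with squared distance 162. The circle on this segment as diameter has centre (-3.5, 2.5) and r² = 162/4 = 40.5.
Check A_2: distance² to centre = 4.5 ≤ 40.5, so it lies inside.
All remaining points lie in this disk, and no smaller disk contains both endpoints, so this is the minimum enclosing circle.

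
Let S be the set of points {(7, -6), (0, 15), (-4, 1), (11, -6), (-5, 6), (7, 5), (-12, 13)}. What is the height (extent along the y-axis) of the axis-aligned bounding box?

21

max y = 15, min y = -6, so height = 21.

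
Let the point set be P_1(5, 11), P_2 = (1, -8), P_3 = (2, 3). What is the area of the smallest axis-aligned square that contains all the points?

361

The bounding box has width 4 and height 19.
An axis-aligned square enclosing the set must have side ≥ max(width, height).
So the minimum side is max(4, 19) = 19.
Area = 19² = 361.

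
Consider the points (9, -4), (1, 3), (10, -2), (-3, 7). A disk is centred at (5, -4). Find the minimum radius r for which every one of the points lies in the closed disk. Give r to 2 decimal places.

The required radius is the distance from (5, -4) to the farthest point.
Squared distances: 16, 65, 29, 185.
Maximum is 185, attained at (-3, 7).
r = √185 ≈ 13.60.

13.60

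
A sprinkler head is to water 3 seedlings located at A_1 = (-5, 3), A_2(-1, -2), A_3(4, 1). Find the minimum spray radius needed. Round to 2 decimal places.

4.61

Side lengths²: A_1A_2² = 41, A_1A_3² = 85, A_2A_3² = 34.
Since A_1A_3² = 85 ≥ 41 + 34 = 75, the angle opposite A_1A_3 is not acute, so the smallest enclosing circle has A_1A_3 as diameter.
Centre = midpoint of A_1A_3 = (-0.5, 2), r² = 85/4 = 21.25.
r = √(21.25) ≈ 4.61.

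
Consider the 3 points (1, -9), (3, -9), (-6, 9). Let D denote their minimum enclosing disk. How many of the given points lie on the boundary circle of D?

2

Call the three points A, B, C in the order given.
Side lengths²: AB² = 4, AC² = 373, BC² = 405.
Since BC² = 405 ≥ 373 + 4 = 377, the angle opposite BC is not acute, so the smallest enclosing circle has BC as diameter.
Centre = midpoint of BC = (-1.5, 0), r² = 405/4 = 101.25.
The points at distance exactly r from the centre are (3, -9), (-6, 9) — 2 points.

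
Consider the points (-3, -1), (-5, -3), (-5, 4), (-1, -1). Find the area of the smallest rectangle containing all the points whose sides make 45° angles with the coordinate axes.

In coordinates u = x + y, v = x − y the rectangle is axis-aligned; the map (x,y)→(u,v) scales areas by 2.
u-values: -4, -8, -1, -2; range = -1 − (-8) = 7.
v-values: -2, -2, -9, 0; range = 0 − (-9) = 9.
Area = (7 × 9) / 2 = 31.5.

31.5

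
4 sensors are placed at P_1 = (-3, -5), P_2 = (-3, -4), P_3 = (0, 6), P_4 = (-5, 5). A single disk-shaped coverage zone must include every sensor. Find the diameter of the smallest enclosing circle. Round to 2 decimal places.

11.40

A smallest enclosing disk is always determined by at most three of the input points on its boundary.
The farthest pair is P_1–P_3 with squared distance 130. The circle on this segment as diameter has centre (-1.5, 0.5) and r² = 130/4 = 32.5.
Check P_2: distance² to centre = 22.5 ≤ 32.5, so it lies inside.
All remaining points lie in this disk, and no smaller disk contains both endpoints, so this is the minimum enclosing circle.
Diameter = 2r = 2√(32.5) ≈ 11.40.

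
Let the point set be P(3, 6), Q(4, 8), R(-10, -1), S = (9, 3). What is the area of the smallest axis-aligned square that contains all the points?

The bounding box has width 19 and height 9.
An axis-aligned square enclosing the set must have side ≥ max(width, height).
So the minimum side is max(19, 9) = 19.
Area = 19² = 361.

361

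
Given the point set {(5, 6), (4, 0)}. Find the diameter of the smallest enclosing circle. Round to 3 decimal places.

The smallest circle enclosing two points has them as diameter endpoints.
Centre = midpoint = (4.5, 3); r² = |(5, 6)−(4, 0)|²/4 = 37/4 = 9.25.
Diameter = 2r = 2√(9.25) ≈ 6.083.

6.083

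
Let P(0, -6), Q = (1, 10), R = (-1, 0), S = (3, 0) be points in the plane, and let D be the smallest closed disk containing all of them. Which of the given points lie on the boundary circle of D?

A smallest enclosing disk is always determined by at most three of the input points on its boundary.
The farthest pair is P–Q with squared distance 257. The circle on this segment as diameter has centre (0.5, 2) and r² = 257/4 = 64.25.
Check R: distance² to centre = 6.25 ≤ 64.25, so it lies inside.
All remaining points lie in this disk, and no smaller disk contains both endpoints, so this is the minimum enclosing circle.
The points at distance exactly r from the centre are P, Q — 2 points.

P, Q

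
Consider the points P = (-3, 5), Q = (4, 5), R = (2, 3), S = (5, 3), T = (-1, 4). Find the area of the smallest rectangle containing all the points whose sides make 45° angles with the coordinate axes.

35

In coordinates u = x + y, v = x − y the rectangle is axis-aligned; the map (x,y)→(u,v) scales areas by 2.
u-values: 2, 9, 5, 8, 3; range = 9 − 2 = 7.
v-values: -8, -1, -1, 2, -5; range = 2 − (-8) = 10.
Area = (7 × 10) / 2 = 35.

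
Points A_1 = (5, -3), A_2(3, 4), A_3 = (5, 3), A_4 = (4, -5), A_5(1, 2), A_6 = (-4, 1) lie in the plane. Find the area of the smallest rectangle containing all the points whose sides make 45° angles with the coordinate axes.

In coordinates u = x + y, v = x − y the rectangle is axis-aligned; the map (x,y)→(u,v) scales areas by 2.
u-values: 2, 7, 8, -1, 3, -3; range = 8 − (-3) = 11.
v-values: 8, -1, 2, 9, -1, -5; range = 9 − (-5) = 14.
Area = (11 × 14) / 2 = 77.

77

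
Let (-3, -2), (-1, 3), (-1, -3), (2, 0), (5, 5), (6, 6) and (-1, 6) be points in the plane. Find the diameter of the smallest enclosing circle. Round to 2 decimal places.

The farthest pair is (-3, -2)–(6, 6) with squared distance 145. The circle on this segment as diameter has centre (1.5, 2) and r² = 145/4 = 36.25.
Check (-1, 3): distance² to centre = 7.25 ≤ 36.25, so it lies inside.
All remaining points lie in this disk, and no smaller disk contains both endpoints, so this is the minimum enclosing circle.
Diameter = 2r = 2√(36.25) ≈ 12.04.

12.04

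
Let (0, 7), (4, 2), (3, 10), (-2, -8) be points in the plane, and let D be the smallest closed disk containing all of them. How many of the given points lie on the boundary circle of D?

By Welzl's lemma the MEC is supported by two points (diametrically opposite) or three points (on a circumcircle).
The farthest pair is (3, 10)–(-2, -8) with squared distance 349. The circle on this segment as diameter has centre (0.5, 1) and r² = 349/4 = 87.25.
Check (0, 7): distance² to centre = 36.25 ≤ 87.25, so it lies inside.
All remaining points lie in this disk, and no smaller disk contains both endpoints, so this is the minimum enclosing circle.
The points at distance exactly r from the centre are (3, 10), (-2, -8) — 2 points.

2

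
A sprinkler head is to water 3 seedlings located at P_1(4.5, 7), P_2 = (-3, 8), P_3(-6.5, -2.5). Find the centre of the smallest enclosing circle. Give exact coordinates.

Side lengths²: P_1P_2² = 57.25, P_1P_3² = 211.25, P_2P_3² = 122.5.
Since P_1P_3² = 211.25 ≥ 122.5 + 57.25 = 179.75, the angle opposite P_1P_3 is not acute, so the smallest enclosing circle has P_1P_3 as diameter.
Centre = midpoint of P_1P_3 = (-1, 2.25), r² = 211.25/4 = 52.8125.
Centre = (-1, 2.25).

(-1, 2.25)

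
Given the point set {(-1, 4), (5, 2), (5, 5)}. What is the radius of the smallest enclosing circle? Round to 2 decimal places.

3.21

Call the three points A, B, C in the order given.
Side lengths²: AB² = 40, AC² = 37, BC² = 9.
Since AB² = 40 < 37 + 9 = 46, the triangle is acute, so the smallest enclosing circle is the circumcircle.
Circumcentre = (13/6, 3.5), r² = 185/18.
r = √(185/18) ≈ 3.21.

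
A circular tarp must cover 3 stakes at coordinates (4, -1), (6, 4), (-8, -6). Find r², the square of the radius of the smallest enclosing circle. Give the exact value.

Call the three points A, B, C in the order given.
Side lengths²: AB² = 29, AC² = 169, BC² = 296.
Since BC² = 296 ≥ 169 + 29 = 198, the angle opposite BC is not acute, so the smallest enclosing circle has BC as diameter.
Centre = midpoint of BC = (-1, -1), r² = 296/4 = 74.

74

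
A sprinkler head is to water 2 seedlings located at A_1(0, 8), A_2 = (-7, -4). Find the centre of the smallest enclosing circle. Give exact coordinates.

(-3.5, 2)

The smallest circle enclosing two points has them as diameter endpoints.
Centre = midpoint = (-3.5, 2); r² = |A_1A_2|²/4 = 193/4 = 48.25.
Centre = (-3.5, 2).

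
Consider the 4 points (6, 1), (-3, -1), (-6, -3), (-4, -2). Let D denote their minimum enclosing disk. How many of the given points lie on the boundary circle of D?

A smallest enclosing disk is always determined by at most three of the input points on its boundary.
The farthest pair is (6, 1)–(-6, -3) with squared distance 160. The circle on this segment as diameter has centre (0, -1) and r² = 160/4 = 40.
Check (-3, -1): distance² to centre = 9 ≤ 40, so it lies inside.
All remaining points lie in this disk, and no smaller disk contains both endpoints, so this is the minimum enclosing circle.
The points at distance exactly r from the centre are (6, 1), (-6, -3) — 2 points.

2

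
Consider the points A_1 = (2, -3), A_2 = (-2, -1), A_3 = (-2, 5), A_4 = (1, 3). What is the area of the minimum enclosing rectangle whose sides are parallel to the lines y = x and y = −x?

42

In coordinates u = x + y, v = x − y the rectangle is axis-aligned; the map (x,y)→(u,v) scales areas by 2.
u-values: -1, -3, 3, 4; range = 4 − (-3) = 7.
v-values: 5, -1, -7, -2; range = 5 − (-7) = 12.
Area = (7 × 12) / 2 = 42.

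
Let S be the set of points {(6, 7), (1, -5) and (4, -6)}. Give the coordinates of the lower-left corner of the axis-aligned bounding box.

x-range [1, 6], y-range [-6, 7].
The lower-left corner is (1, -6).

(1, -6)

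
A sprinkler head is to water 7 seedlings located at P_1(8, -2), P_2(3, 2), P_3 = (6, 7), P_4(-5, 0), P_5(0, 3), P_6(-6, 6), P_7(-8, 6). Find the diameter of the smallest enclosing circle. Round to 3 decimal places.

The minimum enclosing circle of a finite set is fixed by two of the points (as a diameter) or three (as a circumcircle).
The farthest pair is P_1–P_7 with squared distance 320. The circle on this segment as diameter has centre (0, 2) and r² = 320/4 = 80.
Check P_2: distance² to centre = 9 ≤ 80, so it lies inside.
All remaining points lie in this disk, and no smaller disk contains both endpoints, so this is the minimum enclosing circle.
Diameter = 2r = 2√80 ≈ 17.889.

17.889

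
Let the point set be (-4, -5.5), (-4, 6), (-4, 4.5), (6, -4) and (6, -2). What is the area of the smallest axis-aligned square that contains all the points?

132.25

The bounding box has width 10 and height 11.5.
An axis-aligned square enclosing the set must have side ≥ max(width, height).
So the minimum side is max(10, 11.5) = 11.5.
Area = 11.5² = 132.25.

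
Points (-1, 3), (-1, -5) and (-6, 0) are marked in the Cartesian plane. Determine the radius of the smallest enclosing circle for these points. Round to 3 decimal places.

Call the three points A, B, C in the order given.
Side lengths²: AB² = 64, AC² = 34, BC² = 50.
Since AB² = 64 < 50 + 34 = 84, the triangle is acute, so the smallest enclosing circle is the circumcircle.
Circumcentre = (-2, -1), r² = 17.
r = √17 ≈ 4.123.

4.123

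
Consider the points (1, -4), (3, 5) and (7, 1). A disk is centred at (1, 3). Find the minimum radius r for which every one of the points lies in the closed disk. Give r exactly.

The required radius is the distance from (1, 3) to the farthest point.
Squared distances: 49, 8, 40.
Maximum is 49, attained at (1, -4).
r = √49 = 7.

7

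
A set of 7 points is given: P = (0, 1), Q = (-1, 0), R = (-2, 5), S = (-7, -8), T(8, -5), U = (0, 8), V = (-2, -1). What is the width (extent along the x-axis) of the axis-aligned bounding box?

15

max x = 8, min x = -7, so width = 15.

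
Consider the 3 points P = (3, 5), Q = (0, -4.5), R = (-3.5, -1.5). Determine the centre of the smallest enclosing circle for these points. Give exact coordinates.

Side lengths²: PQ² = 99.25, PR² = 84.5, QR² = 21.25.
Since PQ² = 99.25 < 84.5 + 21.25 = 105.75, the triangle is acute, so the smallest enclosing circle is the circumcircle.
Circumcentre = (59/52, 19/52), r² = 33745/1352.
Centre = (59/52, 19/52).

(59/52, 19/52)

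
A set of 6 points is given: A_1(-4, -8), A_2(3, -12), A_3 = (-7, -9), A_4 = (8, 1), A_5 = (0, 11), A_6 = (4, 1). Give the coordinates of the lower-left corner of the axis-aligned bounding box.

(-7, -12)

x-range [-7, 8], y-range [-12, 11].
The lower-left corner is (-7, -12).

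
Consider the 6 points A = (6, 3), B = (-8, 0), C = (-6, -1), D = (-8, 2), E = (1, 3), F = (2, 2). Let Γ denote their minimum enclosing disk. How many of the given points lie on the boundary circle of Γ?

2

By Welzl's lemma the MEC is supported by two points (diametrically opposite) or three points (on a circumcircle).
The farthest pair is A–B with squared distance 205. The circle on this segment as diameter has centre (-1, 1.5) and r² = 205/4 = 51.25.
Check C: distance² to centre = 31.25 ≤ 51.25, so it lies inside.
All remaining points lie in this disk, and no smaller disk contains both endpoints, so this is the minimum enclosing circle.
The points at distance exactly r from the centre are A, B — 2 points.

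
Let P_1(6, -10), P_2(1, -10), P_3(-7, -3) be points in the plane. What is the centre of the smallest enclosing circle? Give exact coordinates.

(-0.5, -6.5)

Side lengths²: P_1P_2² = 25, P_1P_3² = 218, P_2P_3² = 113.
Since P_1P_3² = 218 ≥ 113 + 25 = 138, the angle opposite P_1P_3 is not acute, so the smallest enclosing circle has P_1P_3 as diameter.
Centre = midpoint of P_1P_3 = (-0.5, -6.5), r² = 218/4 = 54.5.
Centre = (-0.5, -6.5).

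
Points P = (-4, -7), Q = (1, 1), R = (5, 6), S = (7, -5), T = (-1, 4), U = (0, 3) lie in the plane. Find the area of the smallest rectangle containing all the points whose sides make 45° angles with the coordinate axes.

In coordinates u = x + y, v = x − y the rectangle is axis-aligned; the map (x,y)→(u,v) scales areas by 2.
u-values: -11, 2, 11, 2, 3, 3; range = 11 − (-11) = 22.
v-values: 3, 0, -1, 12, -5, -3; range = 12 − (-5) = 17.
Area = (22 × 17) / 2 = 187.

187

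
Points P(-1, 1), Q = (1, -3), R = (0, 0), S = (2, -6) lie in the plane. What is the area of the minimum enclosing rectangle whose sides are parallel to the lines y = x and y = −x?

20

In coordinates u = x + y, v = x − y the rectangle is axis-aligned; the map (x,y)→(u,v) scales areas by 2.
u-values: 0, -2, 0, -4; range = 0 − (-4) = 4.
v-values: -2, 4, 0, 8; range = 8 − (-2) = 10.
Area = (4 × 10) / 2 = 20.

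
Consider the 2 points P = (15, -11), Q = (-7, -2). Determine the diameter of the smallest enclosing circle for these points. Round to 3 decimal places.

23.770

The smallest circle enclosing two points has them as diameter endpoints.
Centre = midpoint = (4, -6.5); r² = |PQ|²/4 = 565/4 = 141.25.
Diameter = 2r = 2√(141.25) ≈ 23.770.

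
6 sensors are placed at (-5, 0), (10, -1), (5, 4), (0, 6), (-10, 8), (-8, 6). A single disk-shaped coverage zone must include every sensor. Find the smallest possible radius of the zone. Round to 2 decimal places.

10.97

The farthest pair is (10, -1)–(-10, 8) with squared distance 481. The circle on this segment as diameter has centre (0, 3.5) and r² = 481/4 = 120.25.
Check (-5, 0): distance² to centre = 37.25 ≤ 120.25, so it lies inside.
All remaining points lie in this disk, and no smaller disk contains both endpoints, so this is the minimum enclosing circle.
r = √(120.25) ≈ 10.97.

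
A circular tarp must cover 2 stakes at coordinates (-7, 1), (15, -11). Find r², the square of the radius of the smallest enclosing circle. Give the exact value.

The smallest circle enclosing two points has them as diameter endpoints.
Centre = midpoint = (4, -5); r² = |(-7, 1)−(15, -11)|²/4 = 628/4 = 157.

157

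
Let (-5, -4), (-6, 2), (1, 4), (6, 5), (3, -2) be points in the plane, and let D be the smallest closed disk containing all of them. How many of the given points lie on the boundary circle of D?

2

By Welzl's lemma the MEC is supported by two points (diametrically opposite) or three points (on a circumcircle).
The farthest pair is (-5, -4)–(6, 5) with squared distance 202. The circle on this segment as diameter has centre (0.5, 0.5) and r² = 202/4 = 50.5.
Check (-6, 2): distance² to centre = 44.5 ≤ 50.5, so it lies inside.
All remaining points lie in this disk, and no smaller disk contains both endpoints, so this is the minimum enclosing circle.
The points at distance exactly r from the centre are (-5, -4), (6, 5) — 2 points.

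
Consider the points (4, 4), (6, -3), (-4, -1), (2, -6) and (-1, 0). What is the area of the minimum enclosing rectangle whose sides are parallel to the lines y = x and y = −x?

78

In coordinates u = x + y, v = x − y the rectangle is axis-aligned; the map (x,y)→(u,v) scales areas by 2.
u-values: 8, 3, -5, -4, -1; range = 8 − (-5) = 13.
v-values: 0, 9, -3, 8, -1; range = 9 − (-3) = 12.
Area = (13 × 12) / 2 = 78.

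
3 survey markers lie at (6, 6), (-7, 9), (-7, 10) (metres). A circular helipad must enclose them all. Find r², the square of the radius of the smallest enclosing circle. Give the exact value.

Call the three points A, B, C in the order given.
Side lengths²: AB² = 178, AC² = 185, BC² = 1.
Since AC² = 185 ≥ 178 + 1 = 179, the angle opposite AC is not acute, so the smallest enclosing circle has AC as diameter.
Centre = midpoint of AC = (-0.5, 8), r² = 185/4 = 46.25.

46.25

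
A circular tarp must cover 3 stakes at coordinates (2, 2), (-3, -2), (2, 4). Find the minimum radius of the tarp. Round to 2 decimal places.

Call the three points A, B, C in the order given.
Side lengths²: AB² = 41, AC² = 4, BC² = 61.
Since BC² = 61 ≥ 41 + 4 = 45, the angle opposite BC is not acute, so the smallest enclosing circle has BC as diameter.
Centre = midpoint of BC = (-0.5, 1), r² = 61/4 = 15.25.
r = √(15.25) ≈ 3.91.

3.91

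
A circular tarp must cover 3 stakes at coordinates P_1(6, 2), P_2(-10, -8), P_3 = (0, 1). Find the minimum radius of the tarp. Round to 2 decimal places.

Side lengths²: P_1P_2² = 356, P_1P_3² = 37, P_2P_3² = 181.
Since P_1P_2² = 356 ≥ 181 + 37 = 218, the angle opposite P_1P_2 is not acute, so the smallest enclosing circle has P_1P_2 as diameter.
Centre = midpoint of P_1P_2 = (-2, -3), r² = 356/4 = 89.
r = √89 ≈ 9.43.

9.43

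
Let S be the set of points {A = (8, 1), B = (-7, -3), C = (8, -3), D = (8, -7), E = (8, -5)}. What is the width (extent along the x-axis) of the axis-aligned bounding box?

15

max x = 8, min x = -7, so width = 15.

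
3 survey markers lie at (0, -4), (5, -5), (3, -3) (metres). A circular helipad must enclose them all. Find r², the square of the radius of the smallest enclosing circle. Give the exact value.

Call the three points A, B, C in the order given.
Side lengths²: AB² = 26, AC² = 10, BC² = 8.
Since AB² = 26 ≥ 10 + 8 = 18, the angle opposite AB is not acute, so the smallest enclosing circle has AB as diameter.
Centre = midpoint of AB = (2.5, -4.5), r² = 26/4 = 6.5.

6.5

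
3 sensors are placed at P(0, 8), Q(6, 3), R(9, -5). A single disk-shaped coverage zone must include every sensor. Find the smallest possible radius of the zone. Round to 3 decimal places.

Side lengths²: PQ² = 61, PR² = 250, QR² = 73.
Since PR² = 250 ≥ 73 + 61 = 134, the angle opposite PR is not acute, so the smallest enclosing circle has PR as diameter.
Centre = midpoint of PR = (4.5, 1.5), r² = 250/4 = 62.5.
r = √(62.5) ≈ 7.906.

7.906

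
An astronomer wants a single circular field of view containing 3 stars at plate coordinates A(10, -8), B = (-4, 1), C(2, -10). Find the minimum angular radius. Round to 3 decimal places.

8.322

Side lengths²: AB² = 277, AC² = 68, BC² = 157.
Since AB² = 277 ≥ 157 + 68 = 225, the angle opposite AB is not acute, so the smallest enclosing circle has AB as diameter.
Centre = midpoint of AB = (3, -3.5), r² = 277/4 = 69.25.
r = √(69.25) ≈ 8.322.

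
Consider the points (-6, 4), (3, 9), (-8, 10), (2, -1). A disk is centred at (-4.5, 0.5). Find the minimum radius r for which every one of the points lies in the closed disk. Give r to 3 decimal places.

The required radius is the distance from (-4.5, 0.5) to the farthest point.
Squared distances: 14.5, 128.5, 102.5, 44.5.
Maximum is 128.5, attained at (3, 9).
r = √(128.5) ≈ 11.336.

11.336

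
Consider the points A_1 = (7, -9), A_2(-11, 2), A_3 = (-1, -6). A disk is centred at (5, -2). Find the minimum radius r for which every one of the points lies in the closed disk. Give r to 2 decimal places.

The required radius is the distance from (5, -2) to the farthest point.
Squared distances: 53, 272, 52.
Maximum is 272, attained at A_2.
r = √272 ≈ 16.49.

16.49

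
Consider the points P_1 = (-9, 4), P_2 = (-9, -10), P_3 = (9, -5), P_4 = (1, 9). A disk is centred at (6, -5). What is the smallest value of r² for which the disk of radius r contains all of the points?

306

The required radius is the distance from (6, -5) to the farthest point.
Squared distances: 306, 250, 9, 221.
Maximum is 306, attained at P_1.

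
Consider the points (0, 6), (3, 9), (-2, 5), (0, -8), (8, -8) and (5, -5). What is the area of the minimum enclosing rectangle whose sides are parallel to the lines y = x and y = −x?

In coordinates u = x + y, v = x − y the rectangle is axis-aligned; the map (x,y)→(u,v) scales areas by 2.
u-values: 6, 12, 3, -8, 0, 0; range = 12 − (-8) = 20.
v-values: -6, -6, -7, 8, 16, 10; range = 16 − (-7) = 23.
Area = (20 × 23) / 2 = 230.

230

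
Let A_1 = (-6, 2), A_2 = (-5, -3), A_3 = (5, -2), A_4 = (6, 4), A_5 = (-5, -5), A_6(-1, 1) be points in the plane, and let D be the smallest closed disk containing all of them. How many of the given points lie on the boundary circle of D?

A smallest enclosing disk is always determined by at most three of the input points on its boundary.
The farthest pair is A_4–A_5 with squared distance 202. The circle on this segment as diameter has centre (0.5, -0.5) and r² = 202/4 = 50.5.
Check A_1: distance² to centre = 48.5 ≤ 50.5, so it lies inside.
All remaining points lie in this disk, and no smaller disk contains both endpoints, so this is the minimum enclosing circle.
The points at distance exactly r from the centre are A_4, A_5 — 2 points.

2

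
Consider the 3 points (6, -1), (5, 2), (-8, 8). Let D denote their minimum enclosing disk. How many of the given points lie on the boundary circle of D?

2

Call the three points A, B, C in the order given.
Side lengths²: AB² = 10, AC² = 277, BC² = 205.
Since AC² = 277 ≥ 205 + 10 = 215, the angle opposite AC is not acute, so the smallest enclosing circle has AC as diameter.
Centre = midpoint of AC = (-1, 3.5), r² = 277/4 = 69.25.
The points at distance exactly r from the centre are (6, -1), (-8, 8) — 2 points.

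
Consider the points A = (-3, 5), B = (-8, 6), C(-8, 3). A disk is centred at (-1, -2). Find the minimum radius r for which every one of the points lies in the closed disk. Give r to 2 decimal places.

10.63

The required radius is the distance from (-1, -2) to the farthest point.
Squared distances: 53, 113, 74.
Maximum is 113, attained at B.
r = √113 ≈ 10.63.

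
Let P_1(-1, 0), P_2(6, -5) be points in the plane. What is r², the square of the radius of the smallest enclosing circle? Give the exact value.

The smallest circle enclosing two points has them as diameter endpoints.
Centre = midpoint = (2.5, -2.5); r² = |P_1P_2|²/4 = 74/4 = 18.5.

18.5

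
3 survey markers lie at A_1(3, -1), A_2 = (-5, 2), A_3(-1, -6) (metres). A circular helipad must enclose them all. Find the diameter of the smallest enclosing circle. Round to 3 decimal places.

9.410

Side lengths²: A_1A_2² = 73, A_1A_3² = 41, A_2A_3² = 80.
Since A_2A_3² = 80 < 73 + 41 = 114, the triangle is acute, so the smallest enclosing circle is the circumcircle.
Circumcentre = (-22/13, -35/26), r² = 14965/676.
Diameter = 2r = 2√(14965/676) ≈ 9.410.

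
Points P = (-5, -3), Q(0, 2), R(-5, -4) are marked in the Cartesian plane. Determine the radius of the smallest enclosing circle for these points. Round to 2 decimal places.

Side lengths²: PQ² = 50, PR² = 1, QR² = 61.
Since QR² = 61 ≥ 50 + 1 = 51, the angle opposite QR is not acute, so the smallest enclosing circle has QR as diameter.
Centre = midpoint of QR = (-2.5, -1), r² = 61/4 = 15.25.
r = √(15.25) ≈ 3.91.

3.91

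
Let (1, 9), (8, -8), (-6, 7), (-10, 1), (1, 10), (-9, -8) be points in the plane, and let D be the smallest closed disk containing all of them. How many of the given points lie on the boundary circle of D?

3

By Welzl's lemma the MEC is supported by two points (diametrically opposite) or three points (on a circumcircle).
The minimum enclosing circle is determined by three boundary points: (8, -8), (1, 10), (-9, -8).
Their circumcentre is (-0.5, -17/18) with r² = 19769/162.
The farthest remaining point (1, 9) is at distance² 16385/162 ≤ 19769/162.
The points at distance exactly r from the centre are (8, -8), (1, 10), (-9, -8) — 3 points.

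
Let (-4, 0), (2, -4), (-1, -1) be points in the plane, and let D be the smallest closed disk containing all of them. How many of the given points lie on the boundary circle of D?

Call the three points A, B, C in the order given.
Side lengths²: AB² = 52, AC² = 10, BC² = 18.
Since AB² = 52 ≥ 18 + 10 = 28, the angle opposite AB is not acute, so the smallest enclosing circle has AB as diameter.
Centre = midpoint of AB = (-1, -2), r² = 52/4 = 13.
The points at distance exactly r from the centre are (-4, 0), (2, -4) — 2 points.

2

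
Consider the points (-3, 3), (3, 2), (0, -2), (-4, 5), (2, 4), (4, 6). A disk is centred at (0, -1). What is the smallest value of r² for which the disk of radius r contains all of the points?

The required radius is the distance from (0, -1) to the farthest point.
Squared distances: 25, 18, 1, 52, 29, 65.
Maximum is 65, attained at (4, 6).

65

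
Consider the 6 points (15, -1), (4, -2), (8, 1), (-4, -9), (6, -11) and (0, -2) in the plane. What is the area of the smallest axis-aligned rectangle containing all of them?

x ranges over [-4, 15], width 19.
y ranges over [-11, 1], height 12.
Area = 19 × 12 = 228.

228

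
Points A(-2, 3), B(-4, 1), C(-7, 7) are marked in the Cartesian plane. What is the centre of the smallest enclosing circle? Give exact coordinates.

(-31/6, 25/6)

Side lengths²: AB² = 8, AC² = 41, BC² = 45.
Since BC² = 45 < 41 + 8 = 49, the triangle is acute, so the smallest enclosing circle is the circumcircle.
Circumcentre = (-31/6, 25/6), r² = 205/18.
Centre = (-31/6, 25/6).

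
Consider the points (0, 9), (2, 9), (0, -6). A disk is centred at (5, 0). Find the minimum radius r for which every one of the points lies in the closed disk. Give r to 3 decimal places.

The required radius is the distance from (5, 0) to the farthest point.
Squared distances: 106, 90, 61.
Maximum is 106, attained at (0, 9).
r = √106 ≈ 10.296.

10.296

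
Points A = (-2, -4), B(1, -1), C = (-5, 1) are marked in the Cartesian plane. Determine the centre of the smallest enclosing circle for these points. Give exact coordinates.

Side lengths²: AB² = 18, AC² = 34, BC² = 40.
Since BC² = 40 < 34 + 18 = 52, the triangle is acute, so the smallest enclosing circle is the circumcircle.
Circumcentre = (-2.25, -0.75), r² = 10.625.
Centre = (-2.25, -0.75).

(-2.25, -0.75)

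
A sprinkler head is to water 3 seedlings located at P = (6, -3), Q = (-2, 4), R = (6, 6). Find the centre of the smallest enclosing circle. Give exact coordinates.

(2.875, 1.5)

Side lengths²: PQ² = 113, PR² = 81, QR² = 68.
Since PQ² = 113 < 81 + 68 = 149, the triangle is acute, so the smallest enclosing circle is the circumcircle.
Circumcentre = (2.875, 1.5), r² = 30.015625.
Centre = (2.875, 1.5).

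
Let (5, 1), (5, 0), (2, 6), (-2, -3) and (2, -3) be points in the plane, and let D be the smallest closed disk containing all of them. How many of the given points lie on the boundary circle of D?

3

A smallest enclosing disk is always determined by at most three of the input points on its boundary.
The minimum enclosing circle is determined by three boundary points: (5, 0), (2, 6), (-2, -3).
Their circumcentre is (9/34, 47/34) with r² = 14065/578.
The farthest remaining point (5, 1) is at distance² 13045/578 ≤ 14065/578.
The points at distance exactly r from the centre are (5, 0), (2, 6), (-2, -3) — 3 points.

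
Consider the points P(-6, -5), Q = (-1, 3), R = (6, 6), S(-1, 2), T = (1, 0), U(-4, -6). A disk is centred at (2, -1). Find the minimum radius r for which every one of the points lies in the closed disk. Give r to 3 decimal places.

The required radius is the distance from (2, -1) to the farthest point.
Squared distances: 80, 25, 65, 18, 2, 61.
Maximum is 80, attained at P.
r = √80 ≈ 8.944.

8.944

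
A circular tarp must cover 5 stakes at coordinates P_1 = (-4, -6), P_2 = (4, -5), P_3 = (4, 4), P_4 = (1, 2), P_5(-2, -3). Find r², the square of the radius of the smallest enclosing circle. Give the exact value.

The minimum enclosing circle of a finite set is fixed by two of the points (as a diameter) or three (as a circumcircle).
The farthest pair is P_1–P_3 with squared distance 164. The circle on this segment as diameter has centre (0, -1) and r² = 164/4 = 41.
Check P_2: distance² to centre = 32 ≤ 41, so it lies inside.
All remaining points lie in this disk, and no smaller disk contains both endpoints, so this is the minimum enclosing circle.

41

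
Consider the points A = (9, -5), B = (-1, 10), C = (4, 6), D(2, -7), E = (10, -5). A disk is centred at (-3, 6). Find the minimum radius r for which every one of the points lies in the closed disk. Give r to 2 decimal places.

17.03

The required radius is the distance from (-3, 6) to the farthest point.
Squared distances: 265, 20, 49, 194, 290.
Maximum is 290, attained at E.
r = √290 ≈ 17.03.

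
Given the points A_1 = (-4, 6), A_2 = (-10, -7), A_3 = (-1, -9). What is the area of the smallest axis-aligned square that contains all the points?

225

The bounding box has width 9 and height 15.
An axis-aligned square enclosing the set must have side ≥ max(width, height).
So the minimum side is max(9, 15) = 15.
Area = 15² = 225.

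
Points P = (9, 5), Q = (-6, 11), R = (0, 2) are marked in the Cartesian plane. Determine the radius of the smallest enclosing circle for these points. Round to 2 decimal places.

8.08

Side lengths²: PQ² = 261, PR² = 90, QR² = 117.
Since PQ² = 261 ≥ 117 + 90 = 207, the angle opposite PQ is not acute, so the smallest enclosing circle has PQ as diameter.
Centre = midpoint of PQ = (1.5, 8), r² = 261/4 = 65.25.
r = √(65.25) ≈ 8.08.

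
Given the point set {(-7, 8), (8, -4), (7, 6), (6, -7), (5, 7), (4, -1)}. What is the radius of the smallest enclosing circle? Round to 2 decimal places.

The minimum enclosing circle of a finite set is fixed by two of the points (as a diameter) or three (as a circumcircle).
The farthest pair is (-7, 8)–(6, -7) with squared distance 394. The circle on this segment as diameter has centre (-0.5, 0.5) and r² = 394/4 = 98.5.
Check (8, -4): distance² to centre = 92.5 ≤ 98.5, so it lies inside.
All remaining points lie in this disk, and no smaller disk contains both endpoints, so this is the minimum enclosing circle.
r = √(98.5) ≈ 9.92.

9.92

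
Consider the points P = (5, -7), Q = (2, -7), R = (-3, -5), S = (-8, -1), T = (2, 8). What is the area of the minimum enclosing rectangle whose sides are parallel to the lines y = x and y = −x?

180.5

In coordinates u = x + y, v = x − y the rectangle is axis-aligned; the map (x,y)→(u,v) scales areas by 2.
u-values: -2, -5, -8, -9, 10; range = 10 − (-9) = 19.
v-values: 12, 9, 2, -7, -6; range = 12 − (-7) = 19.
Area = (19 × 19) / 2 = 180.5.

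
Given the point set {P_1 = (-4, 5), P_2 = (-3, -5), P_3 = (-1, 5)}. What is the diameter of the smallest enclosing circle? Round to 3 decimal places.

Side lengths²: P_1P_2² = 101, P_1P_3² = 9, P_2P_3² = 104.
Since P_2P_3² = 104 < 101 + 9 = 110, the triangle is acute, so the smallest enclosing circle is the circumcircle.
Circumcentre = (-2.5, 0.1), r² = 26.26.
Diameter = 2r = 2√(26.26) ≈ 10.249.

10.249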